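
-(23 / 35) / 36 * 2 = -23 / 630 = -0.04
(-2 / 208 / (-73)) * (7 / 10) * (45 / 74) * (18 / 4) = 567 / 2247232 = 0.00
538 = 538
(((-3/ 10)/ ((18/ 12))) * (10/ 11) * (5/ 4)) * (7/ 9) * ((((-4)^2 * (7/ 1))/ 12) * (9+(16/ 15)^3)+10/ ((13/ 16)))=-49586054/ 2606175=-19.03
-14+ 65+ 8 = 59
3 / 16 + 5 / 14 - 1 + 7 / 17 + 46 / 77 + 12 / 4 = 10633 / 2992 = 3.55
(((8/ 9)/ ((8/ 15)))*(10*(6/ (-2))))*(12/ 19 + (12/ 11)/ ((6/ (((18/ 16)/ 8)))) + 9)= -1614675/ 3344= -482.86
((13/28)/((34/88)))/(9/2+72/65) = 18590/86751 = 0.21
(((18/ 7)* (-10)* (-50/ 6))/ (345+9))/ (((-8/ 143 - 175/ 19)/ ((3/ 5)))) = -407550/ 10398101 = -0.04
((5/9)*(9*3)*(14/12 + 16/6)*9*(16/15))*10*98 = 540960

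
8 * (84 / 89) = 672 / 89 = 7.55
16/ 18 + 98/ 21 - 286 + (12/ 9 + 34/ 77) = -193118/ 693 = -278.67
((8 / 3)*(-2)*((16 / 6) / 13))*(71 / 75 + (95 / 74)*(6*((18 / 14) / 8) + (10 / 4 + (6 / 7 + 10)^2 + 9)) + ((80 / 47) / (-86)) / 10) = -5919104994224 / 32152240575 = -184.10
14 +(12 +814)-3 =837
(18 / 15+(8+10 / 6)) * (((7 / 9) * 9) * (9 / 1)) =3423 / 5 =684.60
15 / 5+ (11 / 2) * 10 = 58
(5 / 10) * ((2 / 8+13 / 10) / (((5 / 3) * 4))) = 0.12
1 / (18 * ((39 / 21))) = 0.03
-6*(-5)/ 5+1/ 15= 91/ 15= 6.07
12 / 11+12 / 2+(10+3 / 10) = 1913 / 110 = 17.39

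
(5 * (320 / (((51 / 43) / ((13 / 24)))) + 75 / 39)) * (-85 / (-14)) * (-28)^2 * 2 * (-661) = -4658716700.85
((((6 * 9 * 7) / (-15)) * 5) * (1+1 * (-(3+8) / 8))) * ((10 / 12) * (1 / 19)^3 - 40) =-103707765 / 54872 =-1889.99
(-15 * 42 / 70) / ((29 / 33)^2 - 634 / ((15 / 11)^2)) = 0.03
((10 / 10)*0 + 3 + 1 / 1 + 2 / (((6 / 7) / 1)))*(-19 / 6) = -361 / 18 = -20.06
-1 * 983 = -983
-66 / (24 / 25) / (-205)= 55 / 164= 0.34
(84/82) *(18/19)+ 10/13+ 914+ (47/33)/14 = 4284923521/4678674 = 915.84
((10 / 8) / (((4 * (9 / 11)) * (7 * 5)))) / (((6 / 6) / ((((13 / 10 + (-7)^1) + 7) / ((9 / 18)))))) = 143 / 5040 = 0.03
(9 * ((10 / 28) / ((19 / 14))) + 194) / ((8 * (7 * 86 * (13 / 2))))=41 / 6536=0.01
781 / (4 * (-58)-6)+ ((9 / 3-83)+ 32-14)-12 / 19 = -298059 / 4522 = -65.91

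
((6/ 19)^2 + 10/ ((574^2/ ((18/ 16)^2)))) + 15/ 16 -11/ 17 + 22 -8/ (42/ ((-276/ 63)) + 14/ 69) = 278220047280573/ 11970205735040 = 23.24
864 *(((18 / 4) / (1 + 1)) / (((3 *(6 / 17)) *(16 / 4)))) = 459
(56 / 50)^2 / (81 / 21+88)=0.01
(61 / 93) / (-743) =-0.00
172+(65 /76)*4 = 3333 /19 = 175.42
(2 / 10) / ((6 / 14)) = 7 / 15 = 0.47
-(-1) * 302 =302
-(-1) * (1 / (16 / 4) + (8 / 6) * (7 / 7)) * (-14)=-133 / 6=-22.17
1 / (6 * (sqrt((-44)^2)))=1 / 264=0.00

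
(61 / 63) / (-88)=-0.01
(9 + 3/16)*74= 679.88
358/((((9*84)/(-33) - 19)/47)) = -185086/461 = -401.49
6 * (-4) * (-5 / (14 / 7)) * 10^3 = 60000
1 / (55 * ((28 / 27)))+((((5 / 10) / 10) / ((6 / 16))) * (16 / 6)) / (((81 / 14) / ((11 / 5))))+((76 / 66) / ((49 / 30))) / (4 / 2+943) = 42214223 / 275051700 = 0.15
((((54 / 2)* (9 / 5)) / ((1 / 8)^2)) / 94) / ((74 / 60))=46656 / 1739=26.83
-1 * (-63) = 63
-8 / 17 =-0.47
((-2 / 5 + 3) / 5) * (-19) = -247 / 25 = -9.88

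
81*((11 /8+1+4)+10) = 10611 /8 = 1326.38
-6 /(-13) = 6 /13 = 0.46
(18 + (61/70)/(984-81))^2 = 1294682141281/3995504100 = 324.03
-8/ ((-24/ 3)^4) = -1/ 512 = -0.00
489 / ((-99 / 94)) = -15322 / 33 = -464.30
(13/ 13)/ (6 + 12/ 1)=1/ 18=0.06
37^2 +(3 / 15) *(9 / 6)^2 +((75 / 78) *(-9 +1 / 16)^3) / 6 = 308438657 / 245760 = 1255.04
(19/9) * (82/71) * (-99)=-17138/71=-241.38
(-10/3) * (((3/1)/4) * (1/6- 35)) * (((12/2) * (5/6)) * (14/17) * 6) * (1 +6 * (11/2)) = 73150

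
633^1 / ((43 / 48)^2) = 1458432 / 1849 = 788.77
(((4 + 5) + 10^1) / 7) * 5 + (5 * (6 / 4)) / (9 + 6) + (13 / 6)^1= 341 / 21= 16.24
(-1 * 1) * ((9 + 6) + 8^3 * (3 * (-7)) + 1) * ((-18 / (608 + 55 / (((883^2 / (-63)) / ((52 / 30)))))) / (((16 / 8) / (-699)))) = 26330166142632 / 237022453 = 111087.22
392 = 392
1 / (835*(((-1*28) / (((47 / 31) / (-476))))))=47 / 344995280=0.00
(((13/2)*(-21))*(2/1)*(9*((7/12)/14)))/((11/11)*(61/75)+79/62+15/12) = -1904175/62078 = -30.67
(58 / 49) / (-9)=-58 / 441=-0.13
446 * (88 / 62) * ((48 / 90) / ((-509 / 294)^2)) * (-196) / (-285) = 295519228928 / 3814967725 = 77.46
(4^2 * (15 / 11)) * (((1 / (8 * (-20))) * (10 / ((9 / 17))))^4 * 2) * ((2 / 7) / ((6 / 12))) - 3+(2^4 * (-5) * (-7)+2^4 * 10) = 61820364101 / 86220288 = 717.00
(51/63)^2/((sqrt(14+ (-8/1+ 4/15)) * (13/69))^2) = 2293215/778414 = 2.95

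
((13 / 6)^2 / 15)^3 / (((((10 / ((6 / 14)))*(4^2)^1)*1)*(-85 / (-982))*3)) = 2369963219 / 7495286400000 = 0.00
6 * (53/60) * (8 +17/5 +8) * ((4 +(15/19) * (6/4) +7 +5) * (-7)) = -23499511/1900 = -12368.16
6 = 6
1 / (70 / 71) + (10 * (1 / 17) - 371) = -439583 / 1190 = -369.40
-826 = -826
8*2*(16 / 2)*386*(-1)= -49408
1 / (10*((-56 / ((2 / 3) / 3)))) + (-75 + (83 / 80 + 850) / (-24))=-4453759 / 40320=-110.46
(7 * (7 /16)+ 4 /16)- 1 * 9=-91 /16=-5.69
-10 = -10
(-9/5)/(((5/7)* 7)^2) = -9/125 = -0.07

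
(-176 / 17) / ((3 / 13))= -2288 / 51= -44.86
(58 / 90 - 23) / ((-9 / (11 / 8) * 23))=5533 / 37260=0.15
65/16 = 4.06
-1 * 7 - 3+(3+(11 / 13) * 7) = -14 / 13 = -1.08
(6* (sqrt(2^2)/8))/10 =0.15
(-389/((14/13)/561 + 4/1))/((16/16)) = -2836977/29186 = -97.20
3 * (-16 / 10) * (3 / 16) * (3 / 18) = -3 / 20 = -0.15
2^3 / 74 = 4 / 37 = 0.11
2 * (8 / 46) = 8 / 23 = 0.35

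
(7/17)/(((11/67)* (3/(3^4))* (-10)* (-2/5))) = 12663/748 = 16.93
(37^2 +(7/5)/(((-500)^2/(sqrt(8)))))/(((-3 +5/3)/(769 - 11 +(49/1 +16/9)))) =-9964951/12 - 50953* sqrt(2)/7500000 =-830412.59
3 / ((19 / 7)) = 21 / 19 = 1.11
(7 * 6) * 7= 294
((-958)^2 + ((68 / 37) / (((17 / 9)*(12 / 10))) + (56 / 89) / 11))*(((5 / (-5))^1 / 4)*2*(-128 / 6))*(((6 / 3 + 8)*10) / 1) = 35460476601600 / 36223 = 978949192.55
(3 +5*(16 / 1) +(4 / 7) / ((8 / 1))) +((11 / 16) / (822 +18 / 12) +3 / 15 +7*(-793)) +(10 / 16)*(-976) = -2802804923 / 461160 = -6077.73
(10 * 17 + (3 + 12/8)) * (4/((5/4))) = 2792/5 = 558.40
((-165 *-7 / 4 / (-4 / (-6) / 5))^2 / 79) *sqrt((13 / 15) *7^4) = 980508375 *sqrt(195) / 5056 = 2708080.36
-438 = -438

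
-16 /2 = -8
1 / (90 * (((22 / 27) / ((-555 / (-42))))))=111 / 616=0.18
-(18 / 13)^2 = -324 / 169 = -1.92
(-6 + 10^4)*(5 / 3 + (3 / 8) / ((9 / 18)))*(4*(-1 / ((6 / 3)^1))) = -144913 / 3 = -48304.33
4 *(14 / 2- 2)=20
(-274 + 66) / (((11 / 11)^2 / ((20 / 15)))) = -832 / 3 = -277.33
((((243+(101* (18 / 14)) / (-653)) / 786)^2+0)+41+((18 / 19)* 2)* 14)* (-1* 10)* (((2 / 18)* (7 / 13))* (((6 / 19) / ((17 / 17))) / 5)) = -1842743825099708 / 721171910683497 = -2.56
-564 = -564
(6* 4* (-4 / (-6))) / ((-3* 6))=-8 / 9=-0.89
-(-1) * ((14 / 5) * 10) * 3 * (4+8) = 1008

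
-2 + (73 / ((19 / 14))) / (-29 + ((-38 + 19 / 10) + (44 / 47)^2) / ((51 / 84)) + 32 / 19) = -800739248 / 304421709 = -2.63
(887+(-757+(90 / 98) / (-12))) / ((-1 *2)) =-64.96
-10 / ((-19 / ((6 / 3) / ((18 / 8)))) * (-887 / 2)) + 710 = 107690510 / 151677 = 710.00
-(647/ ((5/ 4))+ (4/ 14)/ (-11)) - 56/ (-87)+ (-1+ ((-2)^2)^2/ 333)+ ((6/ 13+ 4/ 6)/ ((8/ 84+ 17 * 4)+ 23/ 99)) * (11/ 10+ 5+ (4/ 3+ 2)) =-1184884167552863/ 2288629378035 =-517.73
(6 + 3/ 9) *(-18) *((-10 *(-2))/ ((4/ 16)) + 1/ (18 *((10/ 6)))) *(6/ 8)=-136857/ 20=-6842.85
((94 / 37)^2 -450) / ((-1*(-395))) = -607214 / 540755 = -1.12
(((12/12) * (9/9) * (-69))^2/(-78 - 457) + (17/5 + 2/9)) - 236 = -1161748/4815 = -241.28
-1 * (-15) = 15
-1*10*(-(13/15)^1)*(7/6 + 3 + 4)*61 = 38857/9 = 4317.44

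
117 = 117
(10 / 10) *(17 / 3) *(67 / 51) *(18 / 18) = 67 / 9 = 7.44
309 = 309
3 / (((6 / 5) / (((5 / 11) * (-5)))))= -125 / 22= -5.68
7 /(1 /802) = 5614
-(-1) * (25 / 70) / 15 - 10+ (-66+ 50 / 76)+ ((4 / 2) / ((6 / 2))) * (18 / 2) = -27658 / 399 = -69.32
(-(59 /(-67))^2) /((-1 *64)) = 3481 /287296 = 0.01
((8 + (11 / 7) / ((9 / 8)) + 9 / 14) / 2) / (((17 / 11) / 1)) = 13915 / 4284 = 3.25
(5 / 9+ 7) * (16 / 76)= 272 / 171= 1.59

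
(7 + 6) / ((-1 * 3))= -13 / 3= -4.33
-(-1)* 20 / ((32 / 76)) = 95 / 2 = 47.50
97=97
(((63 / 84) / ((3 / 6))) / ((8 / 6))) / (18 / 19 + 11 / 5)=855 / 2392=0.36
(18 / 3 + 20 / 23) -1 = 135 / 23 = 5.87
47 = 47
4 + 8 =12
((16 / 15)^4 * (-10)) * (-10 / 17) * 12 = 1048576 / 11475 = 91.38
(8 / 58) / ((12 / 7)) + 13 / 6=391 / 174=2.25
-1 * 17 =-17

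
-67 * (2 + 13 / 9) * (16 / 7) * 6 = -66464 / 21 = -3164.95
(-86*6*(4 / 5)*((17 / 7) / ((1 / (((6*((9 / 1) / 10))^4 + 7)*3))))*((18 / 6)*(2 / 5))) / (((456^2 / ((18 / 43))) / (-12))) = 2951274528 / 39484375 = 74.75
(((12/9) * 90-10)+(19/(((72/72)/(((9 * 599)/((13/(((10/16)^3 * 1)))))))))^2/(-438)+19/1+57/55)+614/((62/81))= -82888038144938643/11028180500480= -7516.02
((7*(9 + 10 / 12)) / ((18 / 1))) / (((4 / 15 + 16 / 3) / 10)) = 6.83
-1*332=-332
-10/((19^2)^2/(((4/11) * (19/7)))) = -40/528143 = -0.00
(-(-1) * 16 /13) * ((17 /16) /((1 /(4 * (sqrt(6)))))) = 12.81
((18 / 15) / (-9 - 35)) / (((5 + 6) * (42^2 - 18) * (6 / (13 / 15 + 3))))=-29 / 31689900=-0.00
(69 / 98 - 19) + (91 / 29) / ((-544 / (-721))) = -10928245 / 773024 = -14.14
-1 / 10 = -0.10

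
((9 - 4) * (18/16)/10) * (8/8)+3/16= 3/4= 0.75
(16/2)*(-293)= -2344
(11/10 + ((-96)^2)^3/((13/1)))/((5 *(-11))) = -7827577897103/7150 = -1094766139.45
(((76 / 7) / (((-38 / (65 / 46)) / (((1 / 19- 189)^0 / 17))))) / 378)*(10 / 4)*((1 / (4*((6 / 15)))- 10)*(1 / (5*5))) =325 / 5517792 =0.00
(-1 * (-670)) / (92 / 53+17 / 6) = 213060 / 1453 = 146.63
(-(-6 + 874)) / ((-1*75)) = 868 / 75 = 11.57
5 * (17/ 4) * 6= 127.50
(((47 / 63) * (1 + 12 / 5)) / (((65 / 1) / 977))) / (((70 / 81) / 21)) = 21076821 / 22750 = 926.45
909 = 909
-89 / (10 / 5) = -44.50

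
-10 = -10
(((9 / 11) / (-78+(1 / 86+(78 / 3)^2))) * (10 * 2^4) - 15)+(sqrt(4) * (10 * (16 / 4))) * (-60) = -907937715 / 188573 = -4814.78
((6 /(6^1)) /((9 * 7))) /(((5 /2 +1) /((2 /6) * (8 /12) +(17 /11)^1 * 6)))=1880 /43659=0.04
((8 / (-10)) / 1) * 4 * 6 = -96 / 5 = -19.20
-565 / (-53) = 565 / 53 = 10.66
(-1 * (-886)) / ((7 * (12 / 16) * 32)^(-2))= 25006464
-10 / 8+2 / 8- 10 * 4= -41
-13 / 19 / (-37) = 0.02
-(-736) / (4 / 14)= 2576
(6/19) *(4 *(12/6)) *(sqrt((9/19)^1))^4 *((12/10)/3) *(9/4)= 17496/34295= 0.51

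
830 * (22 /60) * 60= 18260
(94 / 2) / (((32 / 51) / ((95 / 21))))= 75905 / 224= 338.86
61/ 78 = 0.78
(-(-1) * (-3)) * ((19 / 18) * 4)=-38 / 3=-12.67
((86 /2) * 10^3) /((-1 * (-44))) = 10750 /11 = 977.27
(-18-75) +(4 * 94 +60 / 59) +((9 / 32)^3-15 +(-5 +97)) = 698001411 / 1933312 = 361.04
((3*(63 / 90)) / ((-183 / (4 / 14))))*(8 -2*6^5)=15544 / 305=50.96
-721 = -721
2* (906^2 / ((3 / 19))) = 10397256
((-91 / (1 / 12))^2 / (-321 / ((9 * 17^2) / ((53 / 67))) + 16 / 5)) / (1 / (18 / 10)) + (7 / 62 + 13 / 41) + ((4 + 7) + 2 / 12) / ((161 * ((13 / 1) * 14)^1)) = 10715999116800705551 / 15488478645276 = 691869.06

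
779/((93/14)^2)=152684/8649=17.65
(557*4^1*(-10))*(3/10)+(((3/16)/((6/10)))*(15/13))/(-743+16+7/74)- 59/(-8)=-18675402827/2797132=-6676.63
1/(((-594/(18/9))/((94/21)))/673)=-63262/6237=-10.14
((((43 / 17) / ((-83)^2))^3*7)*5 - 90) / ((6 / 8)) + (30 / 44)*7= -12215592503177345125 / 106013031587885202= -115.23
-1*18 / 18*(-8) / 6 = 4 / 3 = 1.33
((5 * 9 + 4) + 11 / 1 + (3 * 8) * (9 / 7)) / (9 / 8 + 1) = 5088 / 119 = 42.76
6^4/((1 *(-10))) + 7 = -613/5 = -122.60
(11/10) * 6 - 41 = -172/5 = -34.40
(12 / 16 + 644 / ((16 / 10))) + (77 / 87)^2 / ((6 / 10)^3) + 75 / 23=7711155337 / 18801396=410.14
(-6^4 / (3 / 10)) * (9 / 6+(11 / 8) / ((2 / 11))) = -39150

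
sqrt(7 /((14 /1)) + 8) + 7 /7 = 3.92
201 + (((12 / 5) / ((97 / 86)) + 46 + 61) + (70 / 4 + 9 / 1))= 326529 / 970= 336.63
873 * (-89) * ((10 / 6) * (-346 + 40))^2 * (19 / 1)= -383970804300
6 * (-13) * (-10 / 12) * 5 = 325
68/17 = 4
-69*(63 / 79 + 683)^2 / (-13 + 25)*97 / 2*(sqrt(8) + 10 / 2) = -4069009907750 / 6241 -1627603963100*sqrt(2) / 6241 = -1020796267.67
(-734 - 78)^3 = -535387328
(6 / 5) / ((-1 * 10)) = -3 / 25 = -0.12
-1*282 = -282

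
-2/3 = -0.67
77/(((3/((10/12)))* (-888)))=-385/15984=-0.02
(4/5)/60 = 0.01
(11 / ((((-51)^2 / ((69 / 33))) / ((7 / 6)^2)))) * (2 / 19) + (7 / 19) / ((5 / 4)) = 1316539 / 4447710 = 0.30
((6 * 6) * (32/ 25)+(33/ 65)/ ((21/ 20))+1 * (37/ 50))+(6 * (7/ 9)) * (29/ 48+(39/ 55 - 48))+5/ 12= -306578579/ 1801800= -170.15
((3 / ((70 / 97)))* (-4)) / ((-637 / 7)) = 582 / 3185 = 0.18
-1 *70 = -70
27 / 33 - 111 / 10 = -1131 / 110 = -10.28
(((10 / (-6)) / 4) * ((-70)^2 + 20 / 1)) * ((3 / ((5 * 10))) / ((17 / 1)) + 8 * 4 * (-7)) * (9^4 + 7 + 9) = 51341883829 / 17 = 3020110813.47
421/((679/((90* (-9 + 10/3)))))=-214710/679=-316.22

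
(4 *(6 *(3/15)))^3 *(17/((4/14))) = 822528/125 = 6580.22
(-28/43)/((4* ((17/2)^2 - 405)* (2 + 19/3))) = 84/1430825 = 0.00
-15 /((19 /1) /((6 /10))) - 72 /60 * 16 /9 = -2.61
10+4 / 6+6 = 50 / 3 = 16.67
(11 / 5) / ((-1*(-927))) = 11 / 4635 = 0.00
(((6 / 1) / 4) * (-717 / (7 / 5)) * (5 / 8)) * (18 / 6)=-161325 / 112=-1440.40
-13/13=-1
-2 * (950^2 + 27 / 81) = -5415002 / 3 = -1805000.67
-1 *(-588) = 588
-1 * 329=-329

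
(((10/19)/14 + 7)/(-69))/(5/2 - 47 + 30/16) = 2496/1043119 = 0.00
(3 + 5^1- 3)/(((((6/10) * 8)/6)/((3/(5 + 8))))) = 75/52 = 1.44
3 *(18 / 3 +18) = 72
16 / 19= 0.84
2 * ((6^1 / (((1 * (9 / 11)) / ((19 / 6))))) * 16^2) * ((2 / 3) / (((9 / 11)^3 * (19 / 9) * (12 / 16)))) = 9140.30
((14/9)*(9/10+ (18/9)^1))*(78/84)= 377/90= 4.19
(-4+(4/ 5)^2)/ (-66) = 14/ 275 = 0.05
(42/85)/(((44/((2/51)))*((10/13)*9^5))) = 0.00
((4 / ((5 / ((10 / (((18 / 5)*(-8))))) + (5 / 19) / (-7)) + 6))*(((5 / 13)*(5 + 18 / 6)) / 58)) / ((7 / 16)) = -121600 / 2115347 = -0.06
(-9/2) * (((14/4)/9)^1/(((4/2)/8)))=-7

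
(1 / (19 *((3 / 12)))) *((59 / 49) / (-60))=-59 / 13965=-0.00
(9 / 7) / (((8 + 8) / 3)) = 27 / 112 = 0.24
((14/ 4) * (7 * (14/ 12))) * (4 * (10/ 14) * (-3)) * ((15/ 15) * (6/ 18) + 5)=-1306.67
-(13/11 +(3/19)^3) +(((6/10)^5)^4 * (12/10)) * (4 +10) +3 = 65292998975605127491/35976886749267578125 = 1.81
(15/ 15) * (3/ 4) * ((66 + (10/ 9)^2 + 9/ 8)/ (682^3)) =4027/ 24915762432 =0.00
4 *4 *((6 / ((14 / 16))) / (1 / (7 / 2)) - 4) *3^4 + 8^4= 30016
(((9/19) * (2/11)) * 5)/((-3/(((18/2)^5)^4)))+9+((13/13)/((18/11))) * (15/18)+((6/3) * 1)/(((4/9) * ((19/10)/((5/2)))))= -39390836087344448966947/22572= -1745119443883769668.92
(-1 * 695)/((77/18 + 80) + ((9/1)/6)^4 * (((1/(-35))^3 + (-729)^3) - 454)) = 2145465000/6054590023229927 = 0.00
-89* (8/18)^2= -1424/81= -17.58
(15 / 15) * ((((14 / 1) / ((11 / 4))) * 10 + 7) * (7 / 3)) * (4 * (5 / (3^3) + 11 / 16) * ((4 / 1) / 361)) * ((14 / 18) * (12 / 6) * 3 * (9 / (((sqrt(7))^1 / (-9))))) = -746.68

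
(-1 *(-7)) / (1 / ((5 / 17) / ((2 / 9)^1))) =315 / 34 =9.26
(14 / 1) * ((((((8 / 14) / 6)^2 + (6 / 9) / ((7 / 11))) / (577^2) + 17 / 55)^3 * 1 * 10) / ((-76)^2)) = 15550014206638092166678671607 / 21724903933936955155767612179700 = 0.00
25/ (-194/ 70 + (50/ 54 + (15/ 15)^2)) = -23625/ 799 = -29.57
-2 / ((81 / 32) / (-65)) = 4160 / 81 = 51.36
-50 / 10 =-5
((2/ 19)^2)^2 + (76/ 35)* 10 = 19808904/ 912247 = 21.71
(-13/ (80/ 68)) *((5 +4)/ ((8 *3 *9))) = -221/ 480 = -0.46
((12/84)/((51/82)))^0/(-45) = -1/45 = -0.02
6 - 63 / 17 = 39 / 17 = 2.29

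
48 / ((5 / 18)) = 864 / 5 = 172.80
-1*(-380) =380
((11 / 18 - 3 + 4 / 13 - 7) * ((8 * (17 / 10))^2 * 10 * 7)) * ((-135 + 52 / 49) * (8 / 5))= 20636172160 / 819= 25196791.40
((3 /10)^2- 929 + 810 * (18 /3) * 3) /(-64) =-1365109 /6400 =-213.30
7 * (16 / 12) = 28 / 3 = 9.33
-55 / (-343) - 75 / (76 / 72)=-462005 / 6517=-70.89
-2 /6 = -1 /3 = -0.33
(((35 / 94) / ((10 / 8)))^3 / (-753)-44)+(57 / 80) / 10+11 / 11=-42.93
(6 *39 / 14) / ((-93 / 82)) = -3198 / 217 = -14.74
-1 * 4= -4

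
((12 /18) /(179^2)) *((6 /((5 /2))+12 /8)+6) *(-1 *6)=-198 /160205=-0.00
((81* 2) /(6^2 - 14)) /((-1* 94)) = -81 /1034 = -0.08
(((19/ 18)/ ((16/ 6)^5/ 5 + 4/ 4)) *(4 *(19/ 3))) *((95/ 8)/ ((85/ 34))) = 308655/ 67966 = 4.54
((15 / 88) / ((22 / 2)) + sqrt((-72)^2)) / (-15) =-4.80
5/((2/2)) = 5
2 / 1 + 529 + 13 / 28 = 14881 / 28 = 531.46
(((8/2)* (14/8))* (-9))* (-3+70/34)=1008/17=59.29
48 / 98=24 / 49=0.49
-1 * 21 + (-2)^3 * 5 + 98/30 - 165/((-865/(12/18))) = -149488/2595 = -57.61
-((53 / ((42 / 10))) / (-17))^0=-1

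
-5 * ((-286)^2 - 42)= -408770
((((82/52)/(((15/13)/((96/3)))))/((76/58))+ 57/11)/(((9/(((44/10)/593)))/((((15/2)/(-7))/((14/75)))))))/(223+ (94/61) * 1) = -36867485/45371285106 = -0.00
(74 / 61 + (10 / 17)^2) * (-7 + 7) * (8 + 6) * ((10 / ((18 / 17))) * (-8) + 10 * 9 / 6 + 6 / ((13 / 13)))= 0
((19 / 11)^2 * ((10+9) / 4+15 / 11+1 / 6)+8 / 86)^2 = 167248392327025 / 471688745616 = 354.57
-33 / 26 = -1.27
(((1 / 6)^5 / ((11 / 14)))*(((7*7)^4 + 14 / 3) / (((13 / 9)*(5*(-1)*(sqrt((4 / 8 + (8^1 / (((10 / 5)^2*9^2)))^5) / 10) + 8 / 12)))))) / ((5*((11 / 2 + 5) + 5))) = -248155981152219 / 87098490489725 + 12607629993*sqrt(697356893) / 348393961958900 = -1.89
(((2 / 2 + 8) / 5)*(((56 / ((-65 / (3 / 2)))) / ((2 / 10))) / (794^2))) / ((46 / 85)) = -3213 / 94250182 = -0.00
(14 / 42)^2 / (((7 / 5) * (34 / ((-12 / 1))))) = -10 / 357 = -0.03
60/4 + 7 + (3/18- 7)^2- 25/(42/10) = 15811/252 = 62.74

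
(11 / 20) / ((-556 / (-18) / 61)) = 6039 / 5560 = 1.09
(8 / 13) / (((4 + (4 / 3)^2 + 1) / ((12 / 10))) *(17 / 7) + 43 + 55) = 3024 / 548977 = 0.01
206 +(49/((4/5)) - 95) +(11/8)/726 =90949/528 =172.25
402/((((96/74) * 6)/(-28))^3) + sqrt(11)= -1164056593/62208 + sqrt(11)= -18709.01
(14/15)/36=7/270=0.03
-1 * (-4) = 4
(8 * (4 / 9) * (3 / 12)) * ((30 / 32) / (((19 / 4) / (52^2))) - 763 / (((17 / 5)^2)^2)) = 6702738520 / 14282091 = 469.31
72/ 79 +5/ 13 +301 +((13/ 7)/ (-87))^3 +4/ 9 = 70225164126311/ 231964925283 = 302.74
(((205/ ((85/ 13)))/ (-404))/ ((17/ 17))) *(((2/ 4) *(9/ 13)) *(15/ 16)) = -5535/ 219776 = -0.03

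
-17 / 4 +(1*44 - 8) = 127 / 4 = 31.75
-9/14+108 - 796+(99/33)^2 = -9515/14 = -679.64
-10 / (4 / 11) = -27.50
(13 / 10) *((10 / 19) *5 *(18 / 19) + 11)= 63323 / 3610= 17.54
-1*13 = -13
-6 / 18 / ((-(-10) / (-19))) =19 / 30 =0.63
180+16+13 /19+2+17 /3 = 11648 /57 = 204.35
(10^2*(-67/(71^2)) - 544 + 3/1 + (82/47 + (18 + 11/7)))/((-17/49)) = 6048660212/4027759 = 1501.74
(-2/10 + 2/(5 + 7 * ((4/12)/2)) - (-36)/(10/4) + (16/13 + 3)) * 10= 90212/481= 187.55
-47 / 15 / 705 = -1 / 225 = -0.00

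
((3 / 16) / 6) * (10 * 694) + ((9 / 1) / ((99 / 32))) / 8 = 19117 / 88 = 217.24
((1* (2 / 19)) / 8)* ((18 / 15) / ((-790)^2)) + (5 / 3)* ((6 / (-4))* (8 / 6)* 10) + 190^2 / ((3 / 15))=64198670600009 / 355737000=180466.67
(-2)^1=-2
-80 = -80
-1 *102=-102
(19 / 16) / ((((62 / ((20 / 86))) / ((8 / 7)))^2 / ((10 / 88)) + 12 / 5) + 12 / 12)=2375 / 957749971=0.00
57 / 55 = 1.04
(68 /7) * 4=272 /7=38.86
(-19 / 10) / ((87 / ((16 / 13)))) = -152 / 5655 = -0.03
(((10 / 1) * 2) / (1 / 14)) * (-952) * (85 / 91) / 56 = -57800 / 13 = -4446.15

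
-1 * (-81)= 81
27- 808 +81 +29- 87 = -758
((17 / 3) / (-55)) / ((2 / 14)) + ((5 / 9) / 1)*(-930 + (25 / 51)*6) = -4340069 / 8415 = -515.75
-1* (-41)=41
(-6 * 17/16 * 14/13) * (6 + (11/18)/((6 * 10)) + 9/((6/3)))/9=-1350769/168480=-8.02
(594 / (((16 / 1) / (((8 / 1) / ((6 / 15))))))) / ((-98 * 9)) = -165 / 196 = -0.84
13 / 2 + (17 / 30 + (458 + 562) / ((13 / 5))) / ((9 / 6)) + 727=1164637 / 1170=995.42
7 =7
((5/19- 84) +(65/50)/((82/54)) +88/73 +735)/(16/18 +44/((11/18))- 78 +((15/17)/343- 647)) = -19497322242783/19461027014680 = -1.00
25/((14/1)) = 25/14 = 1.79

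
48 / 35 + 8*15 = 4248 / 35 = 121.37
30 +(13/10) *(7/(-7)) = 287/10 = 28.70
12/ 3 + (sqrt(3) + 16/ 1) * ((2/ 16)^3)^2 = sqrt(3)/ 262144 + 65537/ 16384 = 4.00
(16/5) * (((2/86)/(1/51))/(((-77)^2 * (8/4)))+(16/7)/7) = 1332376/1274735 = 1.05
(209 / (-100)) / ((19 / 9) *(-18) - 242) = 209 / 28000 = 0.01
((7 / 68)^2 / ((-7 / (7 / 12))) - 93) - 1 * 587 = -680.00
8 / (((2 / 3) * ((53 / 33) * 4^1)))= 99 / 53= 1.87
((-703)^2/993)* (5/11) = 2471045/10923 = 226.22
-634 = -634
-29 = -29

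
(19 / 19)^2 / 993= 1 / 993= 0.00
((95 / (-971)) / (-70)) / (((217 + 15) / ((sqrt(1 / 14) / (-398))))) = -19 * sqrt(14) / 17573018176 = -0.00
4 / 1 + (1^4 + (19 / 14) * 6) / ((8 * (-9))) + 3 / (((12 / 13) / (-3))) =-1481 / 252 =-5.88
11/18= 0.61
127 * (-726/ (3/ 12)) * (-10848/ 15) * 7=1867053619.20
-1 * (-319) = 319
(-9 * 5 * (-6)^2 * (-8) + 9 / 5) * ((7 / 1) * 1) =453663 / 5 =90732.60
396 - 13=383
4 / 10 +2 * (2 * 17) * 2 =682 / 5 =136.40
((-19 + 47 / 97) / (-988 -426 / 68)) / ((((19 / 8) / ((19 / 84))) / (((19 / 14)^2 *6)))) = 0.02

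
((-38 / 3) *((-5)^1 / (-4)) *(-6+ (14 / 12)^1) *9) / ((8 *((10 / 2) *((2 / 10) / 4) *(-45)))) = -551 / 72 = -7.65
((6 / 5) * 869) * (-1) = -5214 / 5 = -1042.80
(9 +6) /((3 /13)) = 65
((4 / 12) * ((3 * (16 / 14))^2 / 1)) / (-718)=-0.01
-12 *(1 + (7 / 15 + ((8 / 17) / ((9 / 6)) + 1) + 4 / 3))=-4196 / 85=-49.36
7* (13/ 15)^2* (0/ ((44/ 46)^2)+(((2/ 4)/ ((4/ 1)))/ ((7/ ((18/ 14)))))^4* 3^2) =1108809/ 84330803200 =0.00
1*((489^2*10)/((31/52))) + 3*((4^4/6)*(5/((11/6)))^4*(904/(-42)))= 3858641.43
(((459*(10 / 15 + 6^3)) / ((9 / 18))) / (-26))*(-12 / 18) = 5100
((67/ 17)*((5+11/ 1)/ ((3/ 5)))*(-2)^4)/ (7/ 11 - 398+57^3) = 58960/ 6479397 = 0.01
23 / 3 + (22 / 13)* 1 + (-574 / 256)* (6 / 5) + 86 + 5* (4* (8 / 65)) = 1187221 / 12480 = 95.13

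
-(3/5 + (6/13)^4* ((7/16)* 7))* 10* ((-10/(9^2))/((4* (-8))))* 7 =-153895/771147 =-0.20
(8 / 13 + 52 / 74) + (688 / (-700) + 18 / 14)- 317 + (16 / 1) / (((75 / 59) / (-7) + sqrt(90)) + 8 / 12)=-3659175633278248 / 11599288821575 + 73685808 * sqrt(10) / 137799689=-313.77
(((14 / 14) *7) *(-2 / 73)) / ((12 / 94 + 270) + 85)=-658 / 1218443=-0.00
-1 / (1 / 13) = -13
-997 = -997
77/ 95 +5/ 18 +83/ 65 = 52579/ 22230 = 2.37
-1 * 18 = -18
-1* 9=-9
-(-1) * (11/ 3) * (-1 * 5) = -55/ 3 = -18.33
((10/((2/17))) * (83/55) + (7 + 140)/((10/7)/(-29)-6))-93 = 148213/13508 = 10.97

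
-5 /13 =-0.38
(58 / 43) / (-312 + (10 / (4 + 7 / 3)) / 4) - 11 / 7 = -5616221 / 3564141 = -1.58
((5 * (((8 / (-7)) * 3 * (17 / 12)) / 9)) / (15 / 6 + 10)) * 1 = -68 / 315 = -0.22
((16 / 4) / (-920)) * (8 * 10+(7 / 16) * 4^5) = -264 / 115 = -2.30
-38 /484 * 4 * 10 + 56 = 6396 /121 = 52.86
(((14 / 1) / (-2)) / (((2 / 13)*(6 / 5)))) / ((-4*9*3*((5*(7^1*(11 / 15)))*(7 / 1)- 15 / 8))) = 0.00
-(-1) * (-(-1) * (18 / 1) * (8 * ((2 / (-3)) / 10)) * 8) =-384 / 5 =-76.80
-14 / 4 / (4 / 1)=-7 / 8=-0.88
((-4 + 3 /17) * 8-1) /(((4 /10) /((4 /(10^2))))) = -537 /170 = -3.16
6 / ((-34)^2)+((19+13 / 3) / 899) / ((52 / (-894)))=-2979209 / 6755086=-0.44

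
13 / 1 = 13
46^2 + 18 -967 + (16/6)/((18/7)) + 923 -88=54082/27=2003.04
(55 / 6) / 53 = 55 / 318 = 0.17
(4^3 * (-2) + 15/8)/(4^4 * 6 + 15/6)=-1009/12308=-0.08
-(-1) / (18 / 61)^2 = 3721 / 324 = 11.48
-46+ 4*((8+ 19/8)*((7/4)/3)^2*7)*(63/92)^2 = 95821/270848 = 0.35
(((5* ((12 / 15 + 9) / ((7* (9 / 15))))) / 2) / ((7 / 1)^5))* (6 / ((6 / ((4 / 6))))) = 5 / 21609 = 0.00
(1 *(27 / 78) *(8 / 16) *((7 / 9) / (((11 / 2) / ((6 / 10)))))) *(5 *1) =21 / 286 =0.07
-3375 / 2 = -1687.50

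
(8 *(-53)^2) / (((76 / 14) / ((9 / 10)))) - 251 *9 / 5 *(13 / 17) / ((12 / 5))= 23137557 / 6460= 3581.67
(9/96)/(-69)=-1/736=-0.00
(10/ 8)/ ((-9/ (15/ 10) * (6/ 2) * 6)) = -5/ 432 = -0.01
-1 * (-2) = 2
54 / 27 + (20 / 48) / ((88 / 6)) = 357 / 176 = 2.03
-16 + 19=3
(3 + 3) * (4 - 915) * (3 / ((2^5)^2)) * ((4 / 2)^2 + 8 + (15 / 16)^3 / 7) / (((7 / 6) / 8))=-1330.62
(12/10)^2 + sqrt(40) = 36/25 + 2 * sqrt(10) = 7.76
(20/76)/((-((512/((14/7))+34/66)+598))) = -165/535781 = -0.00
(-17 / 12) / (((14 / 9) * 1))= -51 / 56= -0.91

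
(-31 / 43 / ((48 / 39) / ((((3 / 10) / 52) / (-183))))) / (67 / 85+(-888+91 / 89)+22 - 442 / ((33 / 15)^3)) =-62427893 / 3061817811564288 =-0.00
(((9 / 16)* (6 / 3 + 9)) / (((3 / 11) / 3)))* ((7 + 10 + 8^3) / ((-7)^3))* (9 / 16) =-5184729 / 87808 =-59.05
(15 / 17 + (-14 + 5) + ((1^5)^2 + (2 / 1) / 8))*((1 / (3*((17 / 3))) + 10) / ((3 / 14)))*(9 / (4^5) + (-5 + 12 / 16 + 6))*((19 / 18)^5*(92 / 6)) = -6370566817199347 / 559191195648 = -11392.47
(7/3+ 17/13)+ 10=13.64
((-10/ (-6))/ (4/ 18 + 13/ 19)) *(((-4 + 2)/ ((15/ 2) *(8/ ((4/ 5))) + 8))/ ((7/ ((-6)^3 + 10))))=1.30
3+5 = 8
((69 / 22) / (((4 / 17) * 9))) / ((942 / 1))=391 / 248688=0.00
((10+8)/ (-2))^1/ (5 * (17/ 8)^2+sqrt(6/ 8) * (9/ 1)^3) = 832320/ 1630498727 -13436928 * sqrt(3)/ 1630498727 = -0.01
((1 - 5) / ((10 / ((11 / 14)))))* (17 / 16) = -187 / 560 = -0.33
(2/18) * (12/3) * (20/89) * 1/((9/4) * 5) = 64/7209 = 0.01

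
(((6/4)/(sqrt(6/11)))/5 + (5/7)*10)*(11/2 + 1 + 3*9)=67*sqrt(66)/40 + 1675/7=252.89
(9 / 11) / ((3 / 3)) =9 / 11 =0.82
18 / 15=6 / 5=1.20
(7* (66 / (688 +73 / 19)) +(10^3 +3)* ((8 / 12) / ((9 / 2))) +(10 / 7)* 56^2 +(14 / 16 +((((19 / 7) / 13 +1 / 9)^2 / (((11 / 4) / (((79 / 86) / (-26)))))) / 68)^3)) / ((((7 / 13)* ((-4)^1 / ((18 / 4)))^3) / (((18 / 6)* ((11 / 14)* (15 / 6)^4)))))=-1907327401733153374042018443379038768729125 / 1691931361693783897583805558670884864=-1127307.79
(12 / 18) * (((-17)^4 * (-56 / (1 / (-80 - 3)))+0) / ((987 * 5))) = 110915888 / 2115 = 52442.50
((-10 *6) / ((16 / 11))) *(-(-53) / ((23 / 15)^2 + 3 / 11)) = -21643875 / 25976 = -833.23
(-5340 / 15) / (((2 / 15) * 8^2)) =-1335 / 32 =-41.72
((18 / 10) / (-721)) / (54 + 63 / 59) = -0.00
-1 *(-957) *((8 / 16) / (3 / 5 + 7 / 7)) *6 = 14355 / 8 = 1794.38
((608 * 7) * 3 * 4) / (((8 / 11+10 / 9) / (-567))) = -15751783.38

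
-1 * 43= -43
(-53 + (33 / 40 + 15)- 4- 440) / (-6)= 19247 / 240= 80.20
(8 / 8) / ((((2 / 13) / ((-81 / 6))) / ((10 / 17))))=-1755 / 34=-51.62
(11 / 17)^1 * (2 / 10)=11 / 85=0.13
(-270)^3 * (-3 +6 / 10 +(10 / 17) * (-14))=3558686400 / 17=209334494.12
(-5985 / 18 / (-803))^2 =442225 / 2579236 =0.17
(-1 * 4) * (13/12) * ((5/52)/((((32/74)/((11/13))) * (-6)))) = 2035/14976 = 0.14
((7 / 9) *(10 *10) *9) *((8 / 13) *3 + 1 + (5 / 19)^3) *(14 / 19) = 2502998400 / 1694173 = 1477.42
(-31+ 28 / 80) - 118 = -2973 / 20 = -148.65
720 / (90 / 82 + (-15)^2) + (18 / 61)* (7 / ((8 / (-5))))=47587 / 25132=1.89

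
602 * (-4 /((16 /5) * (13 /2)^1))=-1505 /13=-115.77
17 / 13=1.31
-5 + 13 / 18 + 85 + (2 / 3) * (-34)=1045 / 18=58.06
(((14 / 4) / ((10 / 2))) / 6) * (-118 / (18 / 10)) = -413 / 54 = -7.65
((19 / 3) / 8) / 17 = 19 / 408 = 0.05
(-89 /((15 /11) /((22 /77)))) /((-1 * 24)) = 0.78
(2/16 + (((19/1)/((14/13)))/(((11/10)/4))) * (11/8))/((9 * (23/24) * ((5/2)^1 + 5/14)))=1649/460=3.58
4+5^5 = 3129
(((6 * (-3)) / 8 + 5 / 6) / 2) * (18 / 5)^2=-459 / 50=-9.18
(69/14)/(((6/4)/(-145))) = -3335/7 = -476.43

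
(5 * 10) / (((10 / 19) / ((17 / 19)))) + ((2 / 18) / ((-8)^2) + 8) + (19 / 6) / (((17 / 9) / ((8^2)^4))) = 275415688529 / 9792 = 28126602.18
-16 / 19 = -0.84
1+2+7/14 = 7/2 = 3.50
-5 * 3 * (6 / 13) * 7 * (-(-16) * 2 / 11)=-140.98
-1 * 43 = -43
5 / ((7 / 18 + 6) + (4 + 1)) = 0.44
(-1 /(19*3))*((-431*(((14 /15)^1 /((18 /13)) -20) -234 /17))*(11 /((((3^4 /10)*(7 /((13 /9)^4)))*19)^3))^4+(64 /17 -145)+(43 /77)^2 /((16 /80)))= 906877452406751736626215670723236312759392752757000861645516591689693264395837226140554916974924644 /370085135349868953808611462056616320402665036681494610315770783198044908941845319525699644563491471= 2.45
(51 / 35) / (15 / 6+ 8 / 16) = 17 / 35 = 0.49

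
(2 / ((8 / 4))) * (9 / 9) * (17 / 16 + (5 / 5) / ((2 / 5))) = 57 / 16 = 3.56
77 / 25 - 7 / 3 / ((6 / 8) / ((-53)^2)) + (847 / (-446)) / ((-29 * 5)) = -25423122823 / 2910150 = -8736.02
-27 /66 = -9 /22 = -0.41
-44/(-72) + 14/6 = 53/18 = 2.94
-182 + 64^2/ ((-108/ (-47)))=43214/ 27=1600.52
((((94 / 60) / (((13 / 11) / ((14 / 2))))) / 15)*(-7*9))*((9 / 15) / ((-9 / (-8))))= -101332 / 4875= -20.79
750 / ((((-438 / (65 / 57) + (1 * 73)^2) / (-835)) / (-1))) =40706250 / 321419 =126.65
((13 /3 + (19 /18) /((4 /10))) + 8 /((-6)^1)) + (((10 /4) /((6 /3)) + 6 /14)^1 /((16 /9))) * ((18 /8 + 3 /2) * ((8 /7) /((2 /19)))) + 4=1357043 /28224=48.08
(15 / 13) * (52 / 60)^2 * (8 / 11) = 104 / 165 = 0.63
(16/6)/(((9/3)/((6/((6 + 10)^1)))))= 1/3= 0.33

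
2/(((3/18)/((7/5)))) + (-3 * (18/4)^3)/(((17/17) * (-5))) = 2859/40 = 71.48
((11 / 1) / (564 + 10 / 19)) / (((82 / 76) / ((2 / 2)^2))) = 3971 / 219883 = 0.02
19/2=9.50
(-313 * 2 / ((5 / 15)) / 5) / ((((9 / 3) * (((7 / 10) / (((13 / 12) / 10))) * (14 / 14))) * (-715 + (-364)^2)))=-313 / 2128770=-0.00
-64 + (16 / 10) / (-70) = -64.02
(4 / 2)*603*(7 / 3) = 2814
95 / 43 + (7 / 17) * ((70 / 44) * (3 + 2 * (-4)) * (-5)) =298905 / 16082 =18.59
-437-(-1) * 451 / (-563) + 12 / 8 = -491275 / 1126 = -436.30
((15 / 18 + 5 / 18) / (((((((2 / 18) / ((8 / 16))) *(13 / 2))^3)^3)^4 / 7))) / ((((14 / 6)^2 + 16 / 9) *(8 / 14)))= 1103891577702019546180167245863859409 / 328801682370989026791006716104997866676666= 0.00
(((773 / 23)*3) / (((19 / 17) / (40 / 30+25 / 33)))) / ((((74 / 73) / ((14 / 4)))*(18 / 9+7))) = 6715051 / 92796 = 72.36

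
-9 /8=-1.12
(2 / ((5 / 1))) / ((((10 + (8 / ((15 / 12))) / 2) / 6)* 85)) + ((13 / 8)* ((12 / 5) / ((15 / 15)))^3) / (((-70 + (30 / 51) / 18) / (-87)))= 6990088106 / 250229375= 27.93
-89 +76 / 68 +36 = -882 / 17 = -51.88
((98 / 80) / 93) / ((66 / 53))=2597 / 245520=0.01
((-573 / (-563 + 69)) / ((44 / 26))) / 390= 0.00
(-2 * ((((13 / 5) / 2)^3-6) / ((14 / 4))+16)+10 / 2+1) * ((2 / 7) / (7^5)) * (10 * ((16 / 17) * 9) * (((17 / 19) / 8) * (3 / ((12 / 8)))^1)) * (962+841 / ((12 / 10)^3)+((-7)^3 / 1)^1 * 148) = 148053635193 / 391182925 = 378.48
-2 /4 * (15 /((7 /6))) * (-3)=135 /7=19.29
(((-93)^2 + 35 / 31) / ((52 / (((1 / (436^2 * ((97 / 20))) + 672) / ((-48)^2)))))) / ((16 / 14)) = 2907410263480919 / 68484489854976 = 42.45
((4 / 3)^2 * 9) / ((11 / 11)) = 16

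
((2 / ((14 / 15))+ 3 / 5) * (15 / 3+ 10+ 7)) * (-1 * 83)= -175296 / 35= -5008.46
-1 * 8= -8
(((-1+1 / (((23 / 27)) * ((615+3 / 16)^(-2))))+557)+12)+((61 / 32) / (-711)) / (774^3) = 26984608739151659107 / 60661103414976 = 444842.04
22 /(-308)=-1 /14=-0.07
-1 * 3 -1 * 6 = -9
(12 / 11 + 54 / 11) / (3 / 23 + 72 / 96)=184 / 27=6.81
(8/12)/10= 1/15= 0.07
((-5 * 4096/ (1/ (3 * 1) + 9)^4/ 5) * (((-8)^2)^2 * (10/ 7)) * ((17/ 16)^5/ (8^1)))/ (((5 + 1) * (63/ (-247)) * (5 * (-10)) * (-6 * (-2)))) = -350704679/ 602362880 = -0.58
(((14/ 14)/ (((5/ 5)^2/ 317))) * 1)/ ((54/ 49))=15533/ 54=287.65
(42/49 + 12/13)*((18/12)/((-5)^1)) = -243/455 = -0.53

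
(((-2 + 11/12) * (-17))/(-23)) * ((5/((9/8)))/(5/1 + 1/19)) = -20995/29808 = -0.70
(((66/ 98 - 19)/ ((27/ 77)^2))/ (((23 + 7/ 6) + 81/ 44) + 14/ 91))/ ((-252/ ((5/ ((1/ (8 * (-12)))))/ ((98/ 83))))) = -103172944160/ 11225359971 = -9.19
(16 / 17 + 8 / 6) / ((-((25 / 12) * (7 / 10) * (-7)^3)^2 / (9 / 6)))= -33408 / 2450040425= -0.00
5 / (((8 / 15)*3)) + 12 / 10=173 / 40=4.32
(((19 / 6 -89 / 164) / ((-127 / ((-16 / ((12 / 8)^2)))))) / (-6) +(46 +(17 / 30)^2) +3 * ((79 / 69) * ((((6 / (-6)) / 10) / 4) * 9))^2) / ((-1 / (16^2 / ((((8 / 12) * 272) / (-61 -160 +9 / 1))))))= 879704894378801 / 63215843850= 13915.89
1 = 1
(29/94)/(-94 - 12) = -29/9964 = -0.00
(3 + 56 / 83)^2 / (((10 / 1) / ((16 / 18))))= 1.20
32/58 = 16/29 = 0.55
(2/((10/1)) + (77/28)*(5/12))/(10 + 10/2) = 323/3600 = 0.09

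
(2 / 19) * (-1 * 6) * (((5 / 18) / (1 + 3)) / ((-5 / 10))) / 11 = 5 / 627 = 0.01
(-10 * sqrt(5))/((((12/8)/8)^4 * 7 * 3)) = -655360 * sqrt(5)/1701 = -861.51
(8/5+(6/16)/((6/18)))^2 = 11881/1600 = 7.43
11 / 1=11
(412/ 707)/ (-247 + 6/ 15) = -2060/ 871731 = -0.00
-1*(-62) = 62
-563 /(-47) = 563 /47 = 11.98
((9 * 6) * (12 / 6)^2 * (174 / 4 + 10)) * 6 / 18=3852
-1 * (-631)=631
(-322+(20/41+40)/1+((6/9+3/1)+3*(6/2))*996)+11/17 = 12335.13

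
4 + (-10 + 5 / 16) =-91 / 16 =-5.69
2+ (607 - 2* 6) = 597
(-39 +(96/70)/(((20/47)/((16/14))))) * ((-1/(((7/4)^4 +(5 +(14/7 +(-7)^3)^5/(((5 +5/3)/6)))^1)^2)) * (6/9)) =630063104/460811780769566818003811254018947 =0.00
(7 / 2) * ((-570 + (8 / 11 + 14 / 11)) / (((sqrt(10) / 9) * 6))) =-1491 * sqrt(10) / 5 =-942.99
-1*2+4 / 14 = -12 / 7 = -1.71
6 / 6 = 1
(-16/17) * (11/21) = -176/357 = -0.49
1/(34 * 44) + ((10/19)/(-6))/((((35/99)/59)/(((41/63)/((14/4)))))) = -2.72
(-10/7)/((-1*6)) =5/21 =0.24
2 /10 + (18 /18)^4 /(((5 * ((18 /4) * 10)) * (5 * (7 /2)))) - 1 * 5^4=-4920298 /7875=-624.80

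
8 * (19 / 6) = 76 / 3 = 25.33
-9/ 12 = -3/ 4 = -0.75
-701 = -701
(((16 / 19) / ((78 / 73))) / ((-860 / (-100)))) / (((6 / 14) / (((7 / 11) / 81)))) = 143080 / 85169799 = 0.00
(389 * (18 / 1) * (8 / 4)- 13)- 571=13420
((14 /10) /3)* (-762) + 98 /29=-51072 /145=-352.22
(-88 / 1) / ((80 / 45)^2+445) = -0.20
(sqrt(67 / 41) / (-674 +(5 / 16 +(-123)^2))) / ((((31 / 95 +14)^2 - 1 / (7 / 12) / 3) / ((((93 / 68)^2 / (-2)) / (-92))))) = 12142235 * sqrt(2747) / 144889841893014696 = 0.00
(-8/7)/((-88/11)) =1/7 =0.14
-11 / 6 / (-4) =11 / 24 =0.46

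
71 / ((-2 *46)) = -71 / 92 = -0.77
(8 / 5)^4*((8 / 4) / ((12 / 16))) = 32768 / 1875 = 17.48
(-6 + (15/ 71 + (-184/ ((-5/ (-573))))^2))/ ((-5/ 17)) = -13416899120493/ 8875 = -1511763281.18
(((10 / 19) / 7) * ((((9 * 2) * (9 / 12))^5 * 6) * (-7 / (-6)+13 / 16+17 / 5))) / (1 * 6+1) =18524438937 / 119168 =155448.10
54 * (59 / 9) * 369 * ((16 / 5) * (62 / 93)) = 1393344 / 5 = 278668.80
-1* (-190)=190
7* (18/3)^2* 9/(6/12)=4536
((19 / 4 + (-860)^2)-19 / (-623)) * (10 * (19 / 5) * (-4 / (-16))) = 35018807147 / 4984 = 7026245.41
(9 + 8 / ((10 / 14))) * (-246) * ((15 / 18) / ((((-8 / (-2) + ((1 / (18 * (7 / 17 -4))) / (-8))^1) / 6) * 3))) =-72749088 / 35153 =-2069.50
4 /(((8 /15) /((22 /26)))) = 165 /26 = 6.35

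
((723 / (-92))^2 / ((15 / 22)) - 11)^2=2835562991569 / 447745600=6332.98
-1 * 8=-8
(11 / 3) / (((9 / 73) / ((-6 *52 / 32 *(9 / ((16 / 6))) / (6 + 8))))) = -31317 / 448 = -69.90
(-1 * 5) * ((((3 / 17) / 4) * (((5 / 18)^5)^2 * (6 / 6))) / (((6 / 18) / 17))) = -48828125 / 1586874322944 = -0.00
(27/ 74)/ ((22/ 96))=648/ 407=1.59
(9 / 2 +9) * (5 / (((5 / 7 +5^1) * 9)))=1.31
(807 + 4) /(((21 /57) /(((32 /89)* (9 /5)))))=4437792 /3115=1424.65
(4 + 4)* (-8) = -64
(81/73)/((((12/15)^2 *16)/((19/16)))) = 38475/299008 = 0.13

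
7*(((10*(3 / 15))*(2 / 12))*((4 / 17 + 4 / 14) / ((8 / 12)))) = 31 / 17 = 1.82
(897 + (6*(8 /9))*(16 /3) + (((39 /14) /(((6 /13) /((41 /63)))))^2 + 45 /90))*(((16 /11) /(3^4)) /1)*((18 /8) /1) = 2929268665 /77014476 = 38.04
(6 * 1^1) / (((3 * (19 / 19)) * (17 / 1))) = 2 / 17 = 0.12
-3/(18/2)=-1/3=-0.33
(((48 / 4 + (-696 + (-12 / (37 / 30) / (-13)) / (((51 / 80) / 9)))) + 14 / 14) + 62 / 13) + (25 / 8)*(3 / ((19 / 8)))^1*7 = -7649034 / 11951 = -640.03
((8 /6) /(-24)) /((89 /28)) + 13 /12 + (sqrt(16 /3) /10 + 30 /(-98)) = 2 * sqrt(3) /15 + 119275 /156996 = 0.99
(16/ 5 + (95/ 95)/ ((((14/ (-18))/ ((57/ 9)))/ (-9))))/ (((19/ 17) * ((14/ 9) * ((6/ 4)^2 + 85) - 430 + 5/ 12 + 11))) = -96372/ 398335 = -0.24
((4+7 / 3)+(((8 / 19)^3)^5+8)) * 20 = 13055771356754651867060 / 45543381089624394897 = 286.67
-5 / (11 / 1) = -5 / 11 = -0.45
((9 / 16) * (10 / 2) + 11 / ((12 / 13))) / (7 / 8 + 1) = 707 / 90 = 7.86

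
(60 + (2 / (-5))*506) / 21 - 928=-98152 / 105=-934.78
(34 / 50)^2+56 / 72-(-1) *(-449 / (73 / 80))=-201540752 / 410625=-490.81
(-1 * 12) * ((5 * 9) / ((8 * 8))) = -8.44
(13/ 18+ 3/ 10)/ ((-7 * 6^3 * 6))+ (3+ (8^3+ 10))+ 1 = 107367097/ 204120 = 526.00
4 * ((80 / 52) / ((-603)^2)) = 80 / 4726917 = 0.00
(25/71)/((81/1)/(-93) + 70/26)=10075/52114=0.19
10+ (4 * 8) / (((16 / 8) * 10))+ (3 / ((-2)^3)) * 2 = 217 / 20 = 10.85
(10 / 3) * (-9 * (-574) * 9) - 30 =154950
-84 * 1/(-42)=2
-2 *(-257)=514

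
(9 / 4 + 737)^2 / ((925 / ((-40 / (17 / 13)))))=-113670037 / 6290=-18071.55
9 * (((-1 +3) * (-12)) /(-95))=2.27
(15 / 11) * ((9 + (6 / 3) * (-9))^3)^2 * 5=39858075 / 11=3623461.36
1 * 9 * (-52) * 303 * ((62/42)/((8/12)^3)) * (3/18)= -3296943/28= -117747.96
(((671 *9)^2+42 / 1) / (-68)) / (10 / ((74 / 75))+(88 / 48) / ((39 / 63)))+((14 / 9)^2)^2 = -115075686059227 / 2810509326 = -40944.78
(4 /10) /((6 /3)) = 1 /5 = 0.20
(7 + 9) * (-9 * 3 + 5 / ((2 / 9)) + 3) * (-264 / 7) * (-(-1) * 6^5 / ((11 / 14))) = 8957952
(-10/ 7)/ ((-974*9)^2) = -5/ 268949646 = -0.00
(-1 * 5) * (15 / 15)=-5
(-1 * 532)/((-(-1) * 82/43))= -278.98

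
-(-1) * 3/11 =3/11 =0.27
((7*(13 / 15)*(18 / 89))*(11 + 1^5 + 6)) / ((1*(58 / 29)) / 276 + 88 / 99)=581256 / 23585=24.65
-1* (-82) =82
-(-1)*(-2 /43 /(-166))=1 /3569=0.00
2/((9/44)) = 88/9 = 9.78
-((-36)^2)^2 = -1679616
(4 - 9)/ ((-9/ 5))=25/ 9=2.78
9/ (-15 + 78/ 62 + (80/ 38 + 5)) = -1.36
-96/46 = -48/23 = -2.09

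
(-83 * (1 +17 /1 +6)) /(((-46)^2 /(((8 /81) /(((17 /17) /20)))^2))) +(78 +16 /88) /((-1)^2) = 948208180 /12726153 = 74.51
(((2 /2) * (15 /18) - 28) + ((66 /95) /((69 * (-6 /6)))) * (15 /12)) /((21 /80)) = -2850560 /27531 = -103.54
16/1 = 16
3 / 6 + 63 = 127 / 2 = 63.50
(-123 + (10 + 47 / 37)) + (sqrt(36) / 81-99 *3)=-408247 / 999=-408.66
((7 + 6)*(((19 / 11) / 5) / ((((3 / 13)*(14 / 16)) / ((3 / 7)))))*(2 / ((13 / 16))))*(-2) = -126464 / 2695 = -46.93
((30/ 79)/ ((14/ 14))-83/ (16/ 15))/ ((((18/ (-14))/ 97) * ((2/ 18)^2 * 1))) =598114125/ 1264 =473191.55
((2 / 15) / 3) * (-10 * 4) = -16 / 9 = -1.78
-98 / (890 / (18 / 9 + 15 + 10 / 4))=-1911 / 890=-2.15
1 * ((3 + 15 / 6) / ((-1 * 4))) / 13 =-11 / 104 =-0.11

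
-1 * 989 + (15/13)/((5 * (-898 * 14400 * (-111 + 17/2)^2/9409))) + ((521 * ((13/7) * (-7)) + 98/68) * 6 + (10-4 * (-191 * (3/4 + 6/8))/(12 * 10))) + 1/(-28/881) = -2916519047976795671/70057658580000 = -41630.27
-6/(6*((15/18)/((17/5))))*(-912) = 93024/25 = 3720.96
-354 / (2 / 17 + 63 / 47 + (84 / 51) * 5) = -282846 / 7745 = -36.52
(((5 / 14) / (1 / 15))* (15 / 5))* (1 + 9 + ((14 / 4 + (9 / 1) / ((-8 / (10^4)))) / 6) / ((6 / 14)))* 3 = -11781825 / 56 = -210389.73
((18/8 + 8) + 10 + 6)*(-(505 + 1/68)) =-3605805/272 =-13256.64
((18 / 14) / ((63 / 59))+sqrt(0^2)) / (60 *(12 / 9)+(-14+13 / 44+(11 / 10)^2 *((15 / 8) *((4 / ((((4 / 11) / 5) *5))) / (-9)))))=311520 / 16434551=0.02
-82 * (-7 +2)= 410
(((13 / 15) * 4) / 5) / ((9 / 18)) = 104 / 75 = 1.39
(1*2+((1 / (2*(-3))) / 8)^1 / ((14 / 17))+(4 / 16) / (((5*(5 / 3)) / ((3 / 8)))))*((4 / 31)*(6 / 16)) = 8341 / 86800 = 0.10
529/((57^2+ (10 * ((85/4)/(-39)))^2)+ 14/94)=151266492/937577015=0.16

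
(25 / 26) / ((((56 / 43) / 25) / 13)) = 26875 / 112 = 239.96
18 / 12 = 3 / 2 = 1.50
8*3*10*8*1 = 1920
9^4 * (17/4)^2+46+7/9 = 17071897/144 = 118554.84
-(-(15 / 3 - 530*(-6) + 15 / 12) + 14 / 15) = 191119 / 60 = 3185.32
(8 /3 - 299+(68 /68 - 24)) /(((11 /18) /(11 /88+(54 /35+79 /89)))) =-91512471 /68530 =-1335.36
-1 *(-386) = 386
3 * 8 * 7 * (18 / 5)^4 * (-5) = -17635968 / 125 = -141087.74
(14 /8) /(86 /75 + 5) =525 /1844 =0.28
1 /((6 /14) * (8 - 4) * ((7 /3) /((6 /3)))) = 1 /2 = 0.50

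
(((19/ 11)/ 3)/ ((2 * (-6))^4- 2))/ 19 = 1/ 684222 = 0.00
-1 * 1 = -1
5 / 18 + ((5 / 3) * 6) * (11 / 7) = 2015 / 126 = 15.99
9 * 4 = 36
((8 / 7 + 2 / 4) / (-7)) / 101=-23 / 9898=-0.00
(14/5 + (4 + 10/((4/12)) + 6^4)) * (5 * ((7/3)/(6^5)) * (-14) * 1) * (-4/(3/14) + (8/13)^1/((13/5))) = 190697024/369603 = 515.95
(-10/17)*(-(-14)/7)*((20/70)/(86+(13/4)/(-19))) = -3040/776237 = -0.00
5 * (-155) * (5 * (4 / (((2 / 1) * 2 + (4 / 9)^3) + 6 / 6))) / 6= -1883250 / 3709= -507.75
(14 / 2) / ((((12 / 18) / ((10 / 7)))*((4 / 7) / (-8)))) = -210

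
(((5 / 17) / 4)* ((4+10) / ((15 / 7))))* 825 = 396.32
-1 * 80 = -80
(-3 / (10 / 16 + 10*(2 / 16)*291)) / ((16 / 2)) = -3 / 2915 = -0.00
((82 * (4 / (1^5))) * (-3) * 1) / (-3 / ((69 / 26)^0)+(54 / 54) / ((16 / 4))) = 3936 / 11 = 357.82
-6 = -6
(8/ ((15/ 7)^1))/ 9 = 56/ 135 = 0.41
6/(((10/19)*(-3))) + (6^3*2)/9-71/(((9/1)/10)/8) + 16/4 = -26231/45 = -582.91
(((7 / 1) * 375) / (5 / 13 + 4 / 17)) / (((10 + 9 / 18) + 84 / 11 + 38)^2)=863940 / 642941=1.34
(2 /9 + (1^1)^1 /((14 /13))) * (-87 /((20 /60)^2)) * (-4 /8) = 12615 /28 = 450.54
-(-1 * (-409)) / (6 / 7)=-2863 / 6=-477.17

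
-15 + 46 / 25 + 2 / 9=-2911 / 225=-12.94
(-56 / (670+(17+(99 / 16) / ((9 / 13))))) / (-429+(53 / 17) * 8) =896 / 4499195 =0.00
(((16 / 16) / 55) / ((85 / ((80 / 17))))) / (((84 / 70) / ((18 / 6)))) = 8 / 3179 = 0.00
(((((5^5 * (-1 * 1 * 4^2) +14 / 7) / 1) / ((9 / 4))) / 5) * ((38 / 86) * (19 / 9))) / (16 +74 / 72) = -96262816 / 395385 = -243.47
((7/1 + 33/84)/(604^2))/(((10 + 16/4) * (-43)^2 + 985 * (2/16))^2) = 207/6910085043921703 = 0.00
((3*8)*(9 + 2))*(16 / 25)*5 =4224 / 5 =844.80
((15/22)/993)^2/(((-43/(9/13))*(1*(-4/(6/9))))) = 75/59284771832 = 0.00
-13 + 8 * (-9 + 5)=-45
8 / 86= 4 / 43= 0.09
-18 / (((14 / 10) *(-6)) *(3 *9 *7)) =5 / 441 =0.01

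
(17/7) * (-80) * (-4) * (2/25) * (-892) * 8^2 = -3549242.51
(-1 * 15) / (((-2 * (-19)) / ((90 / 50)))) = -27 / 38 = -0.71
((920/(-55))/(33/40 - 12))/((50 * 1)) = 0.03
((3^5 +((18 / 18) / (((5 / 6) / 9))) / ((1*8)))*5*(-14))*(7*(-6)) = 718389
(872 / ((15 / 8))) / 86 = 5.41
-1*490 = -490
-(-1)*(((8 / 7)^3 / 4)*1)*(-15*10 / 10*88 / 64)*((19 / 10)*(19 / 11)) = -8664 / 343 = -25.26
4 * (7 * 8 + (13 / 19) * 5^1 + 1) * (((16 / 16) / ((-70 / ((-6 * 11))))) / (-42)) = -3608 / 665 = -5.43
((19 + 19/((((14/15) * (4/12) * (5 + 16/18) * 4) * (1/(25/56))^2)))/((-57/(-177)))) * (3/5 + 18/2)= 1692256821/2908640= 581.80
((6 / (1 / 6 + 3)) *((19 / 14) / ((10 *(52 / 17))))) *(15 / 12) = 153 / 1456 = 0.11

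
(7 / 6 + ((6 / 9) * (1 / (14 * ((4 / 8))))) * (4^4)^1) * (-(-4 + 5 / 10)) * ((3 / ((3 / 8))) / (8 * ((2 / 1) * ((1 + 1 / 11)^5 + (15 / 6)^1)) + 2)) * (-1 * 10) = -1728077230 / 16118181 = -107.21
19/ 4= 4.75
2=2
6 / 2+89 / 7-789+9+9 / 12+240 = -14659 / 28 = -523.54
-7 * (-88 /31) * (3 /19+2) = 25256 /589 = 42.88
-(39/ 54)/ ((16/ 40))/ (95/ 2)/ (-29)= 13/ 9918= 0.00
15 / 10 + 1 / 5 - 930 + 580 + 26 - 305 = -6273 / 10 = -627.30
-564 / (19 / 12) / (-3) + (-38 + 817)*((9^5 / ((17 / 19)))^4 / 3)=7816897126469569476351778683 / 1586899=4925894544309101887613.38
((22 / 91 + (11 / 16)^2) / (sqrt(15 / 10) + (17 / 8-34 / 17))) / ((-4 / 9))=149787 / 1106560-149787 * sqrt(6) / 276640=-1.19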